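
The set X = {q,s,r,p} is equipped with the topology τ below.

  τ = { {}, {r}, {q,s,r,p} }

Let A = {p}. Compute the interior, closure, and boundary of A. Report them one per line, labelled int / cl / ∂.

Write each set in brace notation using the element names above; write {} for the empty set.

opens ⊆ A: {}; union → int = {}
complement {q,s,r}; its interior {r}; cl(A) = X∖{r} = {q,s,p}
boundary = {q,s,p} ∖ {} = {q,s,p}

int(A) = {}
cl(A)  = {q,s,p}
∂A     = {q,s,p}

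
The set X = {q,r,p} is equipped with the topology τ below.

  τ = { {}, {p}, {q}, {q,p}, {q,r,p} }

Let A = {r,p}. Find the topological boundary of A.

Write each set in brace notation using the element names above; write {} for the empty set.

{r}

open subsets of A: {}, {p}; so int(A) = {p}
closure: X∖int(X∖A) = X∖{q} = {r,p}
∂A = {r,p} minus {p} = {r}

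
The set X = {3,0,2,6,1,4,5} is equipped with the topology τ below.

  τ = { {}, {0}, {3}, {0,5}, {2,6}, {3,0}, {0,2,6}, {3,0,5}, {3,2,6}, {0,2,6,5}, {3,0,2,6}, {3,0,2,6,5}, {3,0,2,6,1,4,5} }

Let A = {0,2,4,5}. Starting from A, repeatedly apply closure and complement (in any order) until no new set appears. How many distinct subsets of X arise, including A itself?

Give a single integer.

10

X∖A={3,6,1}, int(X∖A)={3}, hence cl(A)={0,2,6,1,4,5}
Orbit (k=closure, c=complement):
  1. A     = {0,2,4,5}
  2. kA    = {0,2,6,1,4,5}
  3. cA    = {3,6,1}
  4. ckA   = {3}
  5. kcA   = {3,2,6,1,4}
  6. kckA  = {3,1,4}
  7. ckcA  = {0,5}
  8. ckckA = {0,2,6,5}
  9. kckcA = {0,1,4,5}
  10. ckckcA = {3,2,6}
(closed under both — stop)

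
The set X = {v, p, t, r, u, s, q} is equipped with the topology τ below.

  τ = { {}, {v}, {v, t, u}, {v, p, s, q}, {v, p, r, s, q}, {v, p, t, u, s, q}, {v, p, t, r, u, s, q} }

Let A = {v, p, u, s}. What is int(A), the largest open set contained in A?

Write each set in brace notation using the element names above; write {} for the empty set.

opens ⊆ A: {}, {v}; union → int = {v}

{v}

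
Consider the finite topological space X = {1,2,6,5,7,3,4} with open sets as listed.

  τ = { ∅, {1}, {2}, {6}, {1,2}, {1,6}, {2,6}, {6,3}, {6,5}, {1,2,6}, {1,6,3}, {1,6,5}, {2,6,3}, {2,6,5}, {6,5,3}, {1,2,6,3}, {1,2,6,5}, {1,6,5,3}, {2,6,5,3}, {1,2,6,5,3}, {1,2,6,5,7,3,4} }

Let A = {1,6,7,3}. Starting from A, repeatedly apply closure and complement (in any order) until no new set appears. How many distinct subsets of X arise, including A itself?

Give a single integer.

X∖A={2,5,4}, int(X∖A)={2}, hence cl(A)={1,6,5,7,3,4}
Orbit (k=closure, c=complement):
  1. A     = {1,6,7,3}
  2. kA    = {1,6,5,7,3,4}
  3. cA    = {2,5,4}
  4. ckA   = {2}
  5. kcA   = {2,5,7,4}
  6. kckA  = {2,7,4}
  7. ckcA  = {1,6,3}
  8. ckckA = {1,6,5,3}
(closed under both — stop)

8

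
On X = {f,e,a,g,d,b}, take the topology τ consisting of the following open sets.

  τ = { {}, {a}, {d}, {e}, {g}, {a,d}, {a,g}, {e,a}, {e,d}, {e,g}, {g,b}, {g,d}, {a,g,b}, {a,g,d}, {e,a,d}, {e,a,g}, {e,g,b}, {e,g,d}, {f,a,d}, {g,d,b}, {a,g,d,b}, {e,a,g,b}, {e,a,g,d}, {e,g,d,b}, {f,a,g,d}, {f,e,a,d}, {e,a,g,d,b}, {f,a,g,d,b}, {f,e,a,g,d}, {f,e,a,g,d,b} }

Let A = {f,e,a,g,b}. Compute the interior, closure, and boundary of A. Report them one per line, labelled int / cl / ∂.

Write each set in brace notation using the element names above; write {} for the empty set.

int(A) = {e,a,g,b}
cl(A)  = {f,e,a,g,b}
∂A     = {f}

open subsets of A: {}, {a}, {e}, {g}, {e,g}, {e,a}, {g,b}, {a,g}, {e,g,b}, {e,a,g}, {a,g,b}, {e,a,g,b}; so int(A) = {e,a,g,b}
closure: X∖int(X∖A) = X∖{d} = {f,e,a,g,b}
∂A = {f,e,a,g,b} minus {e,a,g,b} = {f}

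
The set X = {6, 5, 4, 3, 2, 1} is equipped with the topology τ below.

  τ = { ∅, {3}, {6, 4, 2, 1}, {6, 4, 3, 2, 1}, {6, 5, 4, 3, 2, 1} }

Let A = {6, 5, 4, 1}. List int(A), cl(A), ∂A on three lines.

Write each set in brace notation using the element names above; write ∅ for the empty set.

int(A) = ∅
cl(A)  = {6, 5, 4, 2, 1}
∂A     = {6, 5, 4, 2, 1}

U open, U⊆A: ∅. int(A) = ⋃ = ∅
X∖A={3, 2}, int(X∖A)={3}, hence cl(A)={6, 5, 4, 2, 1}
∂A: remove int from cl → {6, 5, 4, 2, 1}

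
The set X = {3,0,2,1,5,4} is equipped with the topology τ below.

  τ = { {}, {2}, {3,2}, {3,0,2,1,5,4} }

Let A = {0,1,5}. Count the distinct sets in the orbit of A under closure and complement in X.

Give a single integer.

complement {3,2,4}; its interior {3,2}; cl(A) = X∖{3,2} = {0,1,5,4}
With k = closure, c = complement:
  1. A     = {0,1,5}
  2. kA    = {0,1,5,4}
  3. cA    = {3,2,4}
  4. ckA   = {3,2}
  5. kcA   = {3,0,2,1,5,4}
  6. ckcA  = {}
k, c of each give nothing new

6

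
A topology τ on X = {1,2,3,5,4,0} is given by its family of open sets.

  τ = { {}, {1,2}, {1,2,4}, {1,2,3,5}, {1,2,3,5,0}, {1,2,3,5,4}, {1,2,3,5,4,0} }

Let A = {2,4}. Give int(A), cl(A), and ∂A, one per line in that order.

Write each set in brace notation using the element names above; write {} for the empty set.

int(A) = {}
cl(A)  = {1,2,3,5,4,0}
∂A     = {1,2,3,5,4,0}

opens ⊆ A: {}; union → int = {}
complement {1,3,5,0}; its interior {}; cl(A) = X∖{} = {1,2,3,5,4,0}
boundary = {1,2,3,5,4,0} ∖ {} = {1,2,3,5,4,0}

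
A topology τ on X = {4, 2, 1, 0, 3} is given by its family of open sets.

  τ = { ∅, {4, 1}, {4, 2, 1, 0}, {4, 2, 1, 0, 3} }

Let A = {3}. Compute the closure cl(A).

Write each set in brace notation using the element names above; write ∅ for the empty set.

closure: X∖int(X∖A) = X∖{4, 2, 1, 0} = {3}

{3}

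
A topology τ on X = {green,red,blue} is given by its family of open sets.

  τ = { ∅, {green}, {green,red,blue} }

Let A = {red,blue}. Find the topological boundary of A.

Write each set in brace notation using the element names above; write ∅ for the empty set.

{red,blue}

interior: largest open inside A is ∅ (from ∅)
cl via duality: int({green}) = {green}, so X∖{green} = {red,blue}
cl∖int = {red,blue}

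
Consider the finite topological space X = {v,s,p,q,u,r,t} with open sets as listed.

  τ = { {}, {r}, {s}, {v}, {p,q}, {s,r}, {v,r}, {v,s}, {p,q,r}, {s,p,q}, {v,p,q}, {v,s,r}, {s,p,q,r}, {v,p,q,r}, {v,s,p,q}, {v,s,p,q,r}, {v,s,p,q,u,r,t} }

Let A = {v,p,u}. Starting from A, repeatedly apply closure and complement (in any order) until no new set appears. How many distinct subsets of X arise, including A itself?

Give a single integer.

X∖A={s,q,r,t}, int(X∖A)={s,r}, hence cl(A)={v,p,q,u,t}
Orbit (k=closure, c=complement):
  1. A     = {v,p,u}
  2. kA    = {v,p,q,u,t}
  3. cA    = {s,q,r,t}
  4. ckA   = {s,r}
  5. kcA   = {s,p,q,u,r,t}
  6. kckA  = {s,u,r,t}
  7. ckcA  = {v}
  8. ckckA = {v,p,q}
  9. kckcA = {v,u,t}
  10. ckckcA = {s,p,q,r}
(closed under both — stop)

10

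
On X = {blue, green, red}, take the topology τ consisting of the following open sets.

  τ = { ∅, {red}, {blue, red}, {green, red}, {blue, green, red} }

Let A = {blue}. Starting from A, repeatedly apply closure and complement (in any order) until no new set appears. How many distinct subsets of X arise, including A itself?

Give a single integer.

4

closure: X∖int(X∖A) = X∖{green, red} = {blue}
Let k=closure and c=complement:
  1. A     = {blue}
  2. cA    = {green, red}
  3. kcA   = {blue, green, red}
  4. ckcA  = ∅
— saturated at 4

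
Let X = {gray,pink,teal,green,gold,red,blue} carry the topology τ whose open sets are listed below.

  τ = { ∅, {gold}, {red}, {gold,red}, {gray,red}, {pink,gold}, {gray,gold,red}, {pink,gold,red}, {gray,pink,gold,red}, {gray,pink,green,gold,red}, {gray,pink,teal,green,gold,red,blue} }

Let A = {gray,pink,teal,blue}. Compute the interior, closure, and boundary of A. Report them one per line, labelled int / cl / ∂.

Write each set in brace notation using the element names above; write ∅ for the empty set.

int(A) = ∅
cl(A)  = {gray,pink,teal,green,blue}
∂A     = {gray,pink,teal,green,blue}

open subsets of A: ∅; so int(A) = ∅
closure: X∖int(X∖A) = X∖{gold,red} = {gray,pink,teal,green,blue}
∂A = {gray,pink,teal,green,blue} minus ∅ = {gray,pink,teal,green,blue}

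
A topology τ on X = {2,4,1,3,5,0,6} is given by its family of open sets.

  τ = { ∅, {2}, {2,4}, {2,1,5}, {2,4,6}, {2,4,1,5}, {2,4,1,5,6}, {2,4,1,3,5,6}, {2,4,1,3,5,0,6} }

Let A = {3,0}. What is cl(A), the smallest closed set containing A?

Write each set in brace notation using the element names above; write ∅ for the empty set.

complement {2,4,1,5,6}; its interior {2,4,1,5,6}; cl(A) = X∖{2,4,1,5,6} = {3,0}

{3,0}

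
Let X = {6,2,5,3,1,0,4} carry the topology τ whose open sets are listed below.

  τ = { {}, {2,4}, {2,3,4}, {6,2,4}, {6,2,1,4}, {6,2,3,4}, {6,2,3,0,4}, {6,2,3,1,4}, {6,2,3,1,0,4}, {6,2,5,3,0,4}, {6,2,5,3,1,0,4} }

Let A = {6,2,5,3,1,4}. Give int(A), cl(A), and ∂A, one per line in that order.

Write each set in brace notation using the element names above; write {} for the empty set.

U open, U⊆A: {}, {2,4}, {2,3,4}, {6,2,4}, {6,2,1,4}, {6,2,3,4}, {6,2,3,1,4}. int(A) = ⋃ = {6,2,3,1,4}
X∖A={0}, int(X∖A)={}, hence cl(A)={6,2,5,3,1,0,4}
∂A: remove int from cl → {5,0}

int(A) = {6,2,3,1,4}
cl(A)  = {6,2,5,3,1,0,4}
∂A     = {5,0}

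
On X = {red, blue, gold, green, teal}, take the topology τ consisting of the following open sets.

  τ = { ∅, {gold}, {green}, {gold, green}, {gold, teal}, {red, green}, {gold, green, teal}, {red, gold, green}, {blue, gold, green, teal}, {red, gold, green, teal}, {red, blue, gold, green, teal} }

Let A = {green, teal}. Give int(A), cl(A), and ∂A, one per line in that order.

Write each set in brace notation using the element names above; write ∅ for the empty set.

opens ⊆ A: ∅, {green}; union → int = {green}
complement {red, blue, gold}; its interior {gold}; cl(A) = X∖{gold} = {red, blue, green, teal}
boundary = {red, blue, green, teal} ∖ {green} = {red, blue, teal}

int(A) = {green}
cl(A)  = {red, blue, green, teal}
∂A     = {red, blue, teal}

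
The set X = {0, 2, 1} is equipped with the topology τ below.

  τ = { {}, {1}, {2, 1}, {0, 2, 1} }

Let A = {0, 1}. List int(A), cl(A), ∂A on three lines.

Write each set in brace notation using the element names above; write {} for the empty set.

int(A) = {1}
cl(A)  = {0, 2, 1}
∂A     = {0, 2}

open subsets of A: {}, {1}; so int(A) = {1}
closure: X∖int(X∖A) = X∖{} = {0, 2, 1}
∂A = {0, 2, 1} minus {1} = {0, 2}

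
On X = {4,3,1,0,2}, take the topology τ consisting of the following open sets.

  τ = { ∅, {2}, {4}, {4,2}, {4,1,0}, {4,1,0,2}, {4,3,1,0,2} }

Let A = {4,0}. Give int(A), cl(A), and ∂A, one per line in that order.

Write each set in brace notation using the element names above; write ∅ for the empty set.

interior: largest open inside A is {4} (from ∅, {4})
cl via duality: int({3,1,2}) = {2}, so X∖{2} = {4,3,1,0}
cl∖int = {3,1,0}

int(A) = {4}
cl(A)  = {4,3,1,0}
∂A     = {3,1,0}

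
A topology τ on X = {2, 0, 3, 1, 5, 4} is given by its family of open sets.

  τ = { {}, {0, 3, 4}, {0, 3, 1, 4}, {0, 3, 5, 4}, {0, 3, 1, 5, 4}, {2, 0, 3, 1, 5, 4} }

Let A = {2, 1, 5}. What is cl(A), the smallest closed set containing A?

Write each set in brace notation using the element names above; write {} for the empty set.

cl via duality: int({0, 3, 4}) = {0, 3, 4}, so X∖{0, 3, 4} = {2, 1, 5}

{2, 1, 5}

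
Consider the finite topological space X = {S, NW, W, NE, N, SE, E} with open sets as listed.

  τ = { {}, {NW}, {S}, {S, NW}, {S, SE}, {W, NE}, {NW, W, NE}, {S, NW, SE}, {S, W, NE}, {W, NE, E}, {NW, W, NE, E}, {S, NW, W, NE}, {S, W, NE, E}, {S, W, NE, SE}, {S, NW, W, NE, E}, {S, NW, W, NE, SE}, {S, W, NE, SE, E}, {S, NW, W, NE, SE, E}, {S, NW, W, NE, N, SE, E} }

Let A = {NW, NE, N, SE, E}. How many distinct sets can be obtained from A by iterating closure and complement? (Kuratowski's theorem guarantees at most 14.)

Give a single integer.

12

X∖A={S, W}, int(X∖A)={S}, hence cl(A)={NW, W, NE, N, SE, E}
Orbit (k=closure, c=complement):
  1. A     = {NW, NE, N, SE, E}
  2. kA    = {NW, W, NE, N, SE, E}
  3. cA    = {S, W}
  4. ckA   = {S}
  5. kcA   = {S, W, NE, N, SE, E}
  6. kckA  = {S, N, SE}
  7. ckcA  = {NW}
  8. ckckA = {NW, W, NE, E}
  9. kckcA = {NW, N}
  10. kckckA = {NW, W, NE, N, E}
  11. ckckcA = {S, W, NE, SE, E}
  12. ckckckA = {S, SE}
(closed under both — stop)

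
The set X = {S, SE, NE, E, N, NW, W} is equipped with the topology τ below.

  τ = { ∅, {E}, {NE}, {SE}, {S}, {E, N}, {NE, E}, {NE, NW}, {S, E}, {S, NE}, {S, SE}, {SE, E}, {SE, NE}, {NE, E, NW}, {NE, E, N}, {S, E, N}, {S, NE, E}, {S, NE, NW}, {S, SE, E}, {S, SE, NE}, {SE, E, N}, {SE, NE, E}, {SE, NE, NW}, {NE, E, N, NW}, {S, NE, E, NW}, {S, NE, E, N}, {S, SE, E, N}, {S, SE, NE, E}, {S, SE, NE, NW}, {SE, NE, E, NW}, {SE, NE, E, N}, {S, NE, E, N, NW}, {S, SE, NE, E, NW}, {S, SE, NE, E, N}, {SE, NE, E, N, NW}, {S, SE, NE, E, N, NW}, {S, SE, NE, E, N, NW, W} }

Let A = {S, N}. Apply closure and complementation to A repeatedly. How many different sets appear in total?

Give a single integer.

closure: X∖int(X∖A) = X∖{SE, NE, E, NW} = {S, N, W}
Let k=closure and c=complement:
  1. A     = {S, N}
  2. kA    = {S, N, W}
  3. cA    = {SE, NE, E, NW, W}
  4. ckA   = {SE, NE, E, NW}
  5. kcA   = {SE, NE, E, N, NW, W}
  6. ckcA  = {S}
  7. kckcA = {S, W}
  8. ckckcA = {SE, NE, E, N, NW}
— saturated at 8

8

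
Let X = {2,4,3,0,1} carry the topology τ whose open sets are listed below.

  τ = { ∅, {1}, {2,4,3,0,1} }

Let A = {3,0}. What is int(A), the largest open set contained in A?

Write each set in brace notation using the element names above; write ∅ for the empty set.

open subsets of A: ∅; so int(A) = ∅

∅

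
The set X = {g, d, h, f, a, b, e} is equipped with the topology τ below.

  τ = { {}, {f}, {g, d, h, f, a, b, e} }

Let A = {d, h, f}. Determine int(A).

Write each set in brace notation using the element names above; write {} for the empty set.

open subsets of A: {}, {f}; so int(A) = {f}

{f}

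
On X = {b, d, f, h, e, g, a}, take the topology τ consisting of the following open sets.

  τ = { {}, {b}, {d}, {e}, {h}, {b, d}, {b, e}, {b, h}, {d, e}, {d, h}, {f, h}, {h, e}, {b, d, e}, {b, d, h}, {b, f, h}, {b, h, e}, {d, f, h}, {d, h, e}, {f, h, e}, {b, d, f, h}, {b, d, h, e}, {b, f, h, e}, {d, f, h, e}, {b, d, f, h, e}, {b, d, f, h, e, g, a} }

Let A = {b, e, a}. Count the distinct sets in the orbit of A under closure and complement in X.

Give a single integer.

6

cl via duality: int({d, f, h, g}) = {d, f, h}, so X∖{d, f, h} = {b, e, g, a}
Write k for closure, c for complement:
  1. A     = {b, e, a}
  2. kA    = {b, e, g, a}
  3. cA    = {d, f, h, g}
  4. ckA   = {d, f, h}
  5. kcA   = {d, f, h, g, a}
  6. ckcA  = {b, e}
applying k or c yields no new set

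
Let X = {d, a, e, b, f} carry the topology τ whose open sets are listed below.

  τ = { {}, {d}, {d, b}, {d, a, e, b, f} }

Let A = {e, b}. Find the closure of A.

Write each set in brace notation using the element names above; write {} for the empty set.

complement {d, a, f}; its interior {d}; cl(A) = X∖{d} = {a, e, b, f}

{a, e, b, f}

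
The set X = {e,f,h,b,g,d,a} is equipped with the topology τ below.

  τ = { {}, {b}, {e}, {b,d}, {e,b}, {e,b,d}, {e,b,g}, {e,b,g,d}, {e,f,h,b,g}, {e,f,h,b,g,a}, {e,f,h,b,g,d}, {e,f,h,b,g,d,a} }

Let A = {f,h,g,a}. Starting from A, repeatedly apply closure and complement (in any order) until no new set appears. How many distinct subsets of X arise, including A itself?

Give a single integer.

4

X∖A={e,b,d}, int(X∖A)={e,b,d}, hence cl(A)={f,h,g,a}
Orbit (k=closure, c=complement):
  1. A     = {f,h,g,a}
  2. cA    = {e,b,d}
  3. kcA   = {e,f,h,b,g,d,a}
  4. ckcA  = {}
(closed under both — stop)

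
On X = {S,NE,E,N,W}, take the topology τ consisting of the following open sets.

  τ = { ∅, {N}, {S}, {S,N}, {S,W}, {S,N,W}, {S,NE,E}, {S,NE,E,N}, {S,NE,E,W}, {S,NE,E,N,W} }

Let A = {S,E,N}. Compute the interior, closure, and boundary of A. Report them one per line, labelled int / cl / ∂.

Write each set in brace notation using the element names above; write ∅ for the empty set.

opens ⊆ A: ∅, {S}, {N}, {S,N}; union → int = {S,N}
complement {NE,W}; its interior ∅; cl(A) = X∖∅ = {S,NE,E,N,W}
boundary = {S,NE,E,N,W} ∖ {S,N} = {NE,E,W}

int(A) = {S,N}
cl(A)  = {S,NE,E,N,W}
∂A     = {NE,E,W}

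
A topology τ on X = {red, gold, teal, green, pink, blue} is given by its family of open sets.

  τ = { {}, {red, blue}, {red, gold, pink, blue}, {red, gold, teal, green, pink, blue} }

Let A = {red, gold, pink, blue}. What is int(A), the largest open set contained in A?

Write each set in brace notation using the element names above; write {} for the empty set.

open subsets of A: {}, {red, blue}, {red, gold, pink, blue}; so int(A) = {red, gold, pink, blue}

{red, gold, pink, blue}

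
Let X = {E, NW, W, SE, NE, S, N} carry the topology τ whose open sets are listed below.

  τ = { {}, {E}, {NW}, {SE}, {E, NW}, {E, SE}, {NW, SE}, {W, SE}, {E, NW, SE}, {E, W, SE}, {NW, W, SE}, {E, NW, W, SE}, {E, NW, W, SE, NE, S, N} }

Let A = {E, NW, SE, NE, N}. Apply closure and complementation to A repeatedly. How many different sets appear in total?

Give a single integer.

cl via duality: int({W, S}) = {}, so X∖{} = {E, NW, W, SE, NE, S, N}
Write k for closure, c for complement:
  1. A     = {E, NW, SE, NE, N}
  2. kA    = {E, NW, W, SE, NE, S, N}
  3. cA    = {W, S}
  4. ckA   = {}
  5. kcA   = {W, NE, S, N}
  6. ckcA  = {E, NW, SE}
applying k or c yields no new set

6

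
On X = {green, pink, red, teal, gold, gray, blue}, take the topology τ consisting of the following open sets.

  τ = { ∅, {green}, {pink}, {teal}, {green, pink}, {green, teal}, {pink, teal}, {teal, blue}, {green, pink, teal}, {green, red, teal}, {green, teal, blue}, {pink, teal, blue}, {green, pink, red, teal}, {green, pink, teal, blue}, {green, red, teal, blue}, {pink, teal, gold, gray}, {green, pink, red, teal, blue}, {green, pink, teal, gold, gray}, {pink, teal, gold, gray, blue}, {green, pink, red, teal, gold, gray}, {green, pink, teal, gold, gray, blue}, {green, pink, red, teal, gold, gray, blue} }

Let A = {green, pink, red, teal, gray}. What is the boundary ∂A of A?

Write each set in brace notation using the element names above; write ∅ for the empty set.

open subsets of A: ∅, {pink}, {green}, {teal}, {green, teal}, {green, pink}, {pink, teal}, {green, red, teal}, {green, pink, teal}, {green, pink, red, teal}; so int(A) = {green, pink, red, teal}
closure: X∖int(X∖A) = X∖∅ = {green, pink, red, teal, gold, gray, blue}
∂A = {green, pink, red, teal, gold, gray, blue} minus {green, pink, red, teal} = {gold, gray, blue}

{gold, gray, blue}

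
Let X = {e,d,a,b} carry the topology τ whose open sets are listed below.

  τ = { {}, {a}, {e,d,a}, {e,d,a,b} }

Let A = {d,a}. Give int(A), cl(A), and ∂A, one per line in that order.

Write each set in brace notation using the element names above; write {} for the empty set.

int(A) = {a}
cl(A)  = {e,d,a,b}
∂A     = {e,d,b}

interior: largest open inside A is {a} (from {}, {a})
cl via duality: int({e,b}) = {}, so X∖{} = {e,d,a,b}
cl∖int = {e,d,b}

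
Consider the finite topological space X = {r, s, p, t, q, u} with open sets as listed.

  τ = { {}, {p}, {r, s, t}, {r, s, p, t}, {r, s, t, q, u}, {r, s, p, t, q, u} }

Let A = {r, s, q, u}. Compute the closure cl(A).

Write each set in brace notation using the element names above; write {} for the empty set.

closure: X∖int(X∖A) = X∖{p} = {r, s, t, q, u}

{r, s, t, q, u}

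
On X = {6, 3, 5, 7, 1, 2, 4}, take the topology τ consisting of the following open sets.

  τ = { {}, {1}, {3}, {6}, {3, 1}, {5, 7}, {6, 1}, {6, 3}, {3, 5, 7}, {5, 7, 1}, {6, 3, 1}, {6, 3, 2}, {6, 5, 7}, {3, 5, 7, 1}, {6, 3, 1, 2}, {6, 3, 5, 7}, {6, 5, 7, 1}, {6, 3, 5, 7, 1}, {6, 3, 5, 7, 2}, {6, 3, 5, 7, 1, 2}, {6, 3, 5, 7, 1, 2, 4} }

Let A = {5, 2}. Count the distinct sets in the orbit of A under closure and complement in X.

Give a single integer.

10

closure: X∖int(X∖A) = X∖{6, 3, 1} = {5, 7, 2, 4}
Let k=closure and c=complement:
  1. A     = {5, 2}
  2. kA    = {5, 7, 2, 4}
  3. cA    = {6, 3, 7, 1, 4}
  4. ckA   = {6, 3, 1}
  5. kcA   = {6, 3, 5, 7, 1, 2, 4}
  6. kckA  = {6, 3, 1, 2, 4}
  7. ckcA  = {}
  8. ckckA = {5, 7}
  9. kckckA = {5, 7, 4}
  10. ckckckA = {6, 3, 1, 2}
— saturated at 10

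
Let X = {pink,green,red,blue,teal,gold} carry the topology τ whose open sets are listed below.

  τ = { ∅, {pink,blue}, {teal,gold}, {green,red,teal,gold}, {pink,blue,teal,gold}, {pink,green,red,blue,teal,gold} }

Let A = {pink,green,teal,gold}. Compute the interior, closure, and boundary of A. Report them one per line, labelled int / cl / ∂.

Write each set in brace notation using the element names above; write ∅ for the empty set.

opens ⊆ A: ∅, {teal,gold}; union → int = {teal,gold}
complement {red,blue}; its interior ∅; cl(A) = X∖∅ = {pink,green,red,blue,teal,gold}
boundary = {pink,green,red,blue,teal,gold} ∖ {teal,gold} = {pink,green,red,blue}

int(A) = {teal,gold}
cl(A)  = {pink,green,red,blue,teal,gold}
∂A     = {pink,green,red,blue}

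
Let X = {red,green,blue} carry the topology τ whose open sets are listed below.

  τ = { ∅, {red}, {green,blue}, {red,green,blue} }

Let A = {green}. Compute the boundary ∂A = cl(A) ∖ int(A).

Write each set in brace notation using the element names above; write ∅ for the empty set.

{green,blue}

opens ⊆ A: ∅; union → int = ∅
complement {red,blue}; its interior {red}; cl(A) = X∖{red} = {green,blue}
boundary = {green,blue} ∖ ∅ = {green,blue}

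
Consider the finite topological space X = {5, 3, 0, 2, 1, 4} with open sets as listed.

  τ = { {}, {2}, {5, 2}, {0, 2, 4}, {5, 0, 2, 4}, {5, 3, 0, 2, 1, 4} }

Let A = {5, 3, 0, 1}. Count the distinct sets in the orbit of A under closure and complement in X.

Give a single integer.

closure: X∖int(X∖A) = X∖{2} = {5, 3, 0, 1, 4}
Let k=closure and c=complement:
  1. A     = {5, 3, 0, 1}
  2. kA    = {5, 3, 0, 1, 4}
  3. cA    = {2, 4}
  4. ckA   = {2}
  5. kcA   = {5, 3, 0, 2, 1, 4}
  6. ckcA  = {}
— saturated at 6

6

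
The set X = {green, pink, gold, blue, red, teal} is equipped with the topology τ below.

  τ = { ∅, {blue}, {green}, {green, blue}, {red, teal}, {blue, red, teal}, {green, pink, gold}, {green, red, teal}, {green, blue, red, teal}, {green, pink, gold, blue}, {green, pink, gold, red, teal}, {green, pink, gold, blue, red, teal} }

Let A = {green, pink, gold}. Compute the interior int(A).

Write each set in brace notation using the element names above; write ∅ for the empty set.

U open, U⊆A: ∅, {green}, {green, pink, gold}. int(A) = ⋃ = {green, pink, gold}

{green, pink, gold}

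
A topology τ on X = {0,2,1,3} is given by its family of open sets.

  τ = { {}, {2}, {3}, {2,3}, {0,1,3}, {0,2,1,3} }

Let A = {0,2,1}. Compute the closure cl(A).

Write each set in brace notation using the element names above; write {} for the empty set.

{0,2,1}

X∖A={3}, int(X∖A)={3}, hence cl(A)={0,2,1}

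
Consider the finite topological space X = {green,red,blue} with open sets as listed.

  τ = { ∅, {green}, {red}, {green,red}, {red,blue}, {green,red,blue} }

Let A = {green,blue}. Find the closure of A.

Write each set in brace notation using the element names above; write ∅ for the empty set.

closure: X∖int(X∖A) = X∖{red} = {green,blue}

{green,blue}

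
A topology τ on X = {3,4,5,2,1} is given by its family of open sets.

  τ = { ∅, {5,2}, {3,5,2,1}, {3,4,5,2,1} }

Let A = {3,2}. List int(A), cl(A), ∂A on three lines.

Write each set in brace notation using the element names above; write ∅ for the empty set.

opens ⊆ A: ∅; union → int = ∅
complement {4,5,1}; its interior ∅; cl(A) = X∖∅ = {3,4,5,2,1}
boundary = {3,4,5,2,1} ∖ ∅ = {3,4,5,2,1}

int(A) = ∅
cl(A)  = {3,4,5,2,1}
∂A     = {3,4,5,2,1}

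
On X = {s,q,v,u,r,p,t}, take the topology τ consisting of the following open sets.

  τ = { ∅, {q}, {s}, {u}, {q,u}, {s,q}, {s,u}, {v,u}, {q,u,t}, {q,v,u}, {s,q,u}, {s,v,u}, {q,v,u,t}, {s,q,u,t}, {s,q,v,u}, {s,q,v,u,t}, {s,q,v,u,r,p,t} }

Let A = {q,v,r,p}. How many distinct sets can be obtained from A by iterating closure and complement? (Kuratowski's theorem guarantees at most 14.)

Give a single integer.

cl via duality: int({s,u,t}) = {s,u}, so X∖{s,u} = {q,v,r,p,t}
Write k for closure, c for complement:
  1. A     = {q,v,r,p}
  2. kA    = {q,v,r,p,t}
  3. cA    = {s,u,t}
  4. ckA   = {s,u}
  5. kcA   = {s,v,u,r,p,t}
  6. ckcA  = {q}
  7. kckcA = {q,r,p,t}
  8. ckckcA = {s,v,u}
applying k or c yields no new set

8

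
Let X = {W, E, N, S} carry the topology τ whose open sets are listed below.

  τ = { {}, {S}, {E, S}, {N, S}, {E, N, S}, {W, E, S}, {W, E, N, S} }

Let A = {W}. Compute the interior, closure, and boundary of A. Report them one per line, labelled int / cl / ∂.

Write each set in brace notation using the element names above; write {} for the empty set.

opens ⊆ A: {}; union → int = {}
complement {E, N, S}; its interior {E, N, S}; cl(A) = X∖{E, N, S} = {W}
boundary = {W} ∖ {} = {W}

int(A) = {}
cl(A)  = {W}
∂A     = {W}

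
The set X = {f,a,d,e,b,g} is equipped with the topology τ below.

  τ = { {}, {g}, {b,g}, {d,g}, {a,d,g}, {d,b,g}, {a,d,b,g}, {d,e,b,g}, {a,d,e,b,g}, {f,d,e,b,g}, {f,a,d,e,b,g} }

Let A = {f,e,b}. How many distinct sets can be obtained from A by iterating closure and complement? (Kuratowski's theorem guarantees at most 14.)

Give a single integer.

4

X∖A={a,d,g}, int(X∖A)={a,d,g}, hence cl(A)={f,e,b}
Orbit (k=closure, c=complement):
  1. A     = {f,e,b}
  2. cA    = {a,d,g}
  3. kcA   = {f,a,d,e,b,g}
  4. ckcA  = {}
(closed under both — stop)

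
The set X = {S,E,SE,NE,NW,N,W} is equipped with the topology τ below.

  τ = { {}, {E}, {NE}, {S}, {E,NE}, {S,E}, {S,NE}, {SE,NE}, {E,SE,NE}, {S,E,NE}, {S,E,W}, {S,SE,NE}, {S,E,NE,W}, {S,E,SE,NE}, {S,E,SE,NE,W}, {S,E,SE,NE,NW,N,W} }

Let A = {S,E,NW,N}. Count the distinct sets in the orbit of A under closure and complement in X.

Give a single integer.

8

complement {SE,NE,W}; its interior {SE,NE}; cl(A) = X∖{SE,NE} = {S,E,NW,N,W}
With k = closure, c = complement:
  1. A     = {S,E,NW,N}
  2. kA    = {S,E,NW,N,W}
  3. cA    = {SE,NE,W}
  4. ckA   = {SE,NE}
  5. kcA   = {SE,NE,NW,N,W}
  6. kckA  = {SE,NE,NW,N}
  7. ckcA  = {S,E}
  8. ckckA = {S,E,W}
k, c of each give nothing new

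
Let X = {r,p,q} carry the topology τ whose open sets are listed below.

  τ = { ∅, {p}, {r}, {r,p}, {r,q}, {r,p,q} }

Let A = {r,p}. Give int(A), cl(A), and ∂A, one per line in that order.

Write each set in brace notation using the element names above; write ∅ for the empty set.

interior: largest open inside A is {r,p} (from ∅, {r}, {p}, {r,p})
cl via duality: int({q}) = ∅, so X∖∅ = {r,p,q}
cl∖int = {q}

int(A) = {r,p}
cl(A)  = {r,p,q}
∂A     = {q}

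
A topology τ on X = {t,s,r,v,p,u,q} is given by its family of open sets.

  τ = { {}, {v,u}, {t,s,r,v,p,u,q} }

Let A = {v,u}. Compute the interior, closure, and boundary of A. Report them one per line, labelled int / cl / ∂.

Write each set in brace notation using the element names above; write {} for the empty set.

int(A) = {v,u}
cl(A)  = {t,s,r,v,p,u,q}
∂A     = {t,s,r,p,q}

U open, U⊆A: {}, {v,u}. int(A) = ⋃ = {v,u}
X∖A={t,s,r,p,q}, int(X∖A)={}, hence cl(A)={t,s,r,v,p,u,q}
∂A: remove int from cl → {t,s,r,p,q}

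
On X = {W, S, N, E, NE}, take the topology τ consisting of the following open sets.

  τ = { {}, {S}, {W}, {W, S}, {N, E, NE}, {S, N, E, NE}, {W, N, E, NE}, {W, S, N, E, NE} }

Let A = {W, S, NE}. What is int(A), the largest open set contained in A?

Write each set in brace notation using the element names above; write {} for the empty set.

{W, S}

opens ⊆ A: {}, {S}, {W}, {W, S}; union → int = {W, S}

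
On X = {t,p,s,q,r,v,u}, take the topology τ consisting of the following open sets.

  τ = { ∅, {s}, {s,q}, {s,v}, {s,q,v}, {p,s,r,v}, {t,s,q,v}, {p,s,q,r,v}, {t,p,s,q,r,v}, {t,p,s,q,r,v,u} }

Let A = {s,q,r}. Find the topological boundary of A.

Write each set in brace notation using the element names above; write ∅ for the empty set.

opens ⊆ A: ∅, {s}, {s,q}; union → int = {s,q}
complement {t,p,v,u}; its interior ∅; cl(A) = X∖∅ = {t,p,s,q,r,v,u}
boundary = {t,p,s,q,r,v,u} ∖ {s,q} = {t,p,r,v,u}

{t,p,r,v,u}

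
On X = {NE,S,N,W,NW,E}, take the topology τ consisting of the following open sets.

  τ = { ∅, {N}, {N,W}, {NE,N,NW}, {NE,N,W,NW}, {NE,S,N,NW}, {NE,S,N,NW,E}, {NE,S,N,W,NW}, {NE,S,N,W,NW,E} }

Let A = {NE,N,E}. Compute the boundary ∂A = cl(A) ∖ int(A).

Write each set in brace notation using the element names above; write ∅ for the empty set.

{NE,S,W,NW,E}

open subsets of A: ∅, {N}; so int(A) = {N}
closure: X∖int(X∖A) = X∖∅ = {NE,S,N,W,NW,E}
∂A = {NE,S,N,W,NW,E} minus {N} = {NE,S,W,NW,E}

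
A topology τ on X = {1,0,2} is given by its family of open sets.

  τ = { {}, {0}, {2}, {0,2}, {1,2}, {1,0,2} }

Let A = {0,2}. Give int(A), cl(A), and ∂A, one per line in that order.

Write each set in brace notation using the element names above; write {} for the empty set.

interior: largest open inside A is {0,2} (from {}, {2}, {0}, {0,2})
cl via duality: int({1}) = {}, so X∖{} = {1,0,2}
cl∖int = {1}

int(A) = {0,2}
cl(A)  = {1,0,2}
∂A     = {1}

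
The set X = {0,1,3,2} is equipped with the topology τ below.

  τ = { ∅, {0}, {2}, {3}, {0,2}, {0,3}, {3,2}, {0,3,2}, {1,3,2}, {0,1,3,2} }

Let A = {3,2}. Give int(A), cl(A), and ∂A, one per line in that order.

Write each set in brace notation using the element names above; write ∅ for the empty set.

int(A) = {3,2}
cl(A)  = {1,3,2}
∂A     = {1}

interior: largest open inside A is {3,2} (from ∅, {2}, {3}, {3,2})
cl via duality: int({0,1}) = {0}, so X∖{0} = {1,3,2}
cl∖int = {1}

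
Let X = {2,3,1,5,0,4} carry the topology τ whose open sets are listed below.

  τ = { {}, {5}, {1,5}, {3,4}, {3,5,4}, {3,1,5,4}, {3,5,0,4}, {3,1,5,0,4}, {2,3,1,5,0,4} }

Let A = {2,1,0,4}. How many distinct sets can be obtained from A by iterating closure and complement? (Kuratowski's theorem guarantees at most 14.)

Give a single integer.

10

cl via duality: int({3,5}) = {5}, so X∖{5} = {2,3,1,0,4}
Write k for closure, c for complement:
  1. A     = {2,1,0,4}
  2. kA    = {2,3,1,0,4}
  3. cA    = {3,5}
  4. ckA   = {5}
  5. kcA   = {2,3,1,5,0,4}
  6. kckA  = {2,1,5,0}
  7. ckcA  = {}
  8. ckckA = {3,4}
  9. kckckA = {2,3,0,4}
  10. ckckckA = {1,5}
applying k or c yields no new set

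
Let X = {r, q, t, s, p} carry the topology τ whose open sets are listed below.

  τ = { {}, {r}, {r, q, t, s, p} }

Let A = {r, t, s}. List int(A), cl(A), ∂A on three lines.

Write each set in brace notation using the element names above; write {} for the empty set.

int(A) = {r}
cl(A)  = {r, q, t, s, p}
∂A     = {q, t, s, p}

interior: largest open inside A is {r} (from {}, {r})
cl via duality: int({q, p}) = {}, so X∖{} = {r, q, t, s, p}
cl∖int = {q, t, s, p}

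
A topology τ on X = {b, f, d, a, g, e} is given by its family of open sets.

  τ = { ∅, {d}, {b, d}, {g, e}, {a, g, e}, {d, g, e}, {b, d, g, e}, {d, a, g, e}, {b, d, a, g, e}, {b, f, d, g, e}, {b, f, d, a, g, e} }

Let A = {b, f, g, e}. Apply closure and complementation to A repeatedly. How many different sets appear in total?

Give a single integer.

closure: X∖int(X∖A) = X∖{d} = {b, f, a, g, e}
Let k=closure and c=complement:
  1. A     = {b, f, g, e}
  2. kA    = {b, f, a, g, e}
  3. cA    = {d, a}
  4. ckA   = {d}
  5. kcA   = {b, f, d, a}
  6. kckA  = {b, f, d}
  7. ckcA  = {g, e}
  8. ckckA = {a, g, e}
  9. kckcA = {f, a, g, e}
  10. ckckcA = {b, d}
— saturated at 10

10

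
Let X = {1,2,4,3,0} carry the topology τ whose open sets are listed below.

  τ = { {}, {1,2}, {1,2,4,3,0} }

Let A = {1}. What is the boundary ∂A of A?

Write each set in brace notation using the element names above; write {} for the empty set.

opens ⊆ A: {}; union → int = {}
complement {2,4,3,0}; its interior {}; cl(A) = X∖{} = {1,2,4,3,0}
boundary = {1,2,4,3,0} ∖ {} = {1,2,4,3,0}

{1,2,4,3,0}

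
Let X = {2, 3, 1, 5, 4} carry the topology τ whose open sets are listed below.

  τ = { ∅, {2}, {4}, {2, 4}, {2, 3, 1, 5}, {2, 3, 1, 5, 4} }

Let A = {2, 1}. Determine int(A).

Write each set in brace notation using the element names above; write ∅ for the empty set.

interior: largest open inside A is {2} (from ∅, {2})

{2}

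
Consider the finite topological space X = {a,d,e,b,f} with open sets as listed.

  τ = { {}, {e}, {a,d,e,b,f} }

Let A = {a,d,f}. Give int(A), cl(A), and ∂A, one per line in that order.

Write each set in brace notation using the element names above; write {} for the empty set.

open subsets of A: {}; so int(A) = {}
closure: X∖int(X∖A) = X∖{e} = {a,d,b,f}
∂A = {a,d,b,f} minus {} = {a,d,b,f}

int(A) = {}
cl(A)  = {a,d,b,f}
∂A     = {a,d,b,f}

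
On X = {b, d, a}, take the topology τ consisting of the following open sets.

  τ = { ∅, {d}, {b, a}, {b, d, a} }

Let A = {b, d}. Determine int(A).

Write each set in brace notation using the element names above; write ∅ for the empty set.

{d}

U open, U⊆A: ∅, {d}. int(A) = ⋃ = {d}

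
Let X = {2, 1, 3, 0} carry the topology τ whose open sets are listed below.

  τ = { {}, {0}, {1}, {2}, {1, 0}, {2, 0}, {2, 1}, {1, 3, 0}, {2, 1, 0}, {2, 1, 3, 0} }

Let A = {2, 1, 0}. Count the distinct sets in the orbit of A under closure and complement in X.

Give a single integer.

complement {3}; its interior {}; cl(A) = X∖{} = {2, 1, 3, 0}
With k = closure, c = complement:
  1. A     = {2, 1, 0}
  2. kA    = {2, 1, 3, 0}
  3. cA    = {3}
  4. ckA   = {}
k, c of each give nothing new

4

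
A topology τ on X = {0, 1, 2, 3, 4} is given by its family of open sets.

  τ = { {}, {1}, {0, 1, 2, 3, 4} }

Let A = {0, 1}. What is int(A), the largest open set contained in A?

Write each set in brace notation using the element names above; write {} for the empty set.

opens ⊆ A: {}, {1}; union → int = {1}

{1}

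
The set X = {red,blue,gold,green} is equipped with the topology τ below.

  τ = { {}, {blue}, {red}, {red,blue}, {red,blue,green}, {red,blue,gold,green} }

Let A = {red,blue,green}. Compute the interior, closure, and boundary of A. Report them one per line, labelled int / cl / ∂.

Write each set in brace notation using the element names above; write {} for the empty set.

int(A) = {red,blue,green}
cl(A)  = {red,blue,gold,green}
∂A     = {gold}

interior: largest open inside A is {red,blue,green} (from {}, {red}, {blue}, {red,blue}, {red,blue,green})
cl via duality: int({gold}) = {}, so X∖{} = {red,blue,gold,green}
cl∖int = {gold}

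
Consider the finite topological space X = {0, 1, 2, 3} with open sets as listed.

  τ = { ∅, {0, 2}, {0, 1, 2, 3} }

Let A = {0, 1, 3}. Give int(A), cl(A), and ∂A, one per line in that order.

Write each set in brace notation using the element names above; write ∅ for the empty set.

int(A) = ∅
cl(A)  = {0, 1, 2, 3}
∂A     = {0, 1, 2, 3}

open subsets of A: ∅; so int(A) = ∅
closure: X∖int(X∖A) = X∖∅ = {0, 1, 2, 3}
∂A = {0, 1, 2, 3} minus ∅ = {0, 1, 2, 3}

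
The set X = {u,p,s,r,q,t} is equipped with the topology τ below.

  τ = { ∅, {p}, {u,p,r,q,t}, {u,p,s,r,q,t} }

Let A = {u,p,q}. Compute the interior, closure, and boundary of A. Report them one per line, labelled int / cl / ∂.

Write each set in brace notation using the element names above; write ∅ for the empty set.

int(A) = {p}
cl(A)  = {u,p,s,r,q,t}
∂A     = {u,s,r,q,t}

U open, U⊆A: ∅, {p}. int(A) = ⋃ = {p}
X∖A={s,r,t}, int(X∖A)=∅, hence cl(A)={u,p,s,r,q,t}
∂A: remove int from cl → {u,s,r,q,t}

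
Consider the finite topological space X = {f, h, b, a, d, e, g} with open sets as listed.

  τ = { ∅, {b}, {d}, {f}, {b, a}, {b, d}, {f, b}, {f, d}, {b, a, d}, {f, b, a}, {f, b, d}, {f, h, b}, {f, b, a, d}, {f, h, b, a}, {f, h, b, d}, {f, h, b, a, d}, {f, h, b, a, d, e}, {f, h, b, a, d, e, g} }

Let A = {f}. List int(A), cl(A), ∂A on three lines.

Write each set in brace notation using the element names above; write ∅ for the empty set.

opens ⊆ A: ∅, {f}; union → int = {f}
complement {h, b, a, d, e, g}; its interior {b, a, d}; cl(A) = X∖{b, a, d} = {f, h, e, g}
boundary = {f, h, e, g} ∖ {f} = {h, e, g}

int(A) = {f}
cl(A)  = {f, h, e, g}
∂A     = {h, e, g}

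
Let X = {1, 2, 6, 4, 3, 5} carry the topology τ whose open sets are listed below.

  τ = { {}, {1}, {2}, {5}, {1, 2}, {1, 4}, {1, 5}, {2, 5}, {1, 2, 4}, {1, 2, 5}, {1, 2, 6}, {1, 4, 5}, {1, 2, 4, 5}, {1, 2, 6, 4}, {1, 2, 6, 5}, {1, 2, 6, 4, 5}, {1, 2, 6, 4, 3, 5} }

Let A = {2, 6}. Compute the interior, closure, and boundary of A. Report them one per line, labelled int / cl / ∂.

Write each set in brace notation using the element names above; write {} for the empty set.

int(A) = {2}
cl(A)  = {2, 6, 3}
∂A     = {6, 3}

U open, U⊆A: {}, {2}. int(A) = ⋃ = {2}
X∖A={1, 4, 3, 5}, int(X∖A)={1, 4, 5}, hence cl(A)={2, 6, 3}
∂A: remove int from cl → {6, 3}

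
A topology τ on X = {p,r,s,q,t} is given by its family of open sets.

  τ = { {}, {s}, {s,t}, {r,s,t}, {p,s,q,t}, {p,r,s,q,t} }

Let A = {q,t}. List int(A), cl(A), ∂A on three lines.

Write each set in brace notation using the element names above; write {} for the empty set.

opens ⊆ A: {}; union → int = {}
complement {p,r,s}; its interior {s}; cl(A) = X∖{s} = {p,r,q,t}
boundary = {p,r,q,t} ∖ {} = {p,r,q,t}

int(A) = {}
cl(A)  = {p,r,q,t}
∂A     = {p,r,q,t}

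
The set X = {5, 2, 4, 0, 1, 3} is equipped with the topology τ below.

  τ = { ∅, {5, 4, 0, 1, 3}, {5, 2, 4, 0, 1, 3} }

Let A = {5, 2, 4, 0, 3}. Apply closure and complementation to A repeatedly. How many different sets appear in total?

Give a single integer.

X∖A={1}, int(X∖A)=∅, hence cl(A)={5, 2, 4, 0, 1, 3}
Orbit (k=closure, c=complement):
  1. A     = {5, 2, 4, 0, 3}
  2. kA    = {5, 2, 4, 0, 1, 3}
  3. cA    = {1}
  4. ckA   = ∅
(closed under both — stop)

4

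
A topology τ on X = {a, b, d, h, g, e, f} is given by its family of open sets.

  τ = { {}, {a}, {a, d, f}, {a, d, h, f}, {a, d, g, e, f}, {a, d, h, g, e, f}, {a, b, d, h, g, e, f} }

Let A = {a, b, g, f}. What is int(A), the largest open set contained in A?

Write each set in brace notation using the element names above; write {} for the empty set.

opens ⊆ A: {}, {a}; union → int = {a}

{a}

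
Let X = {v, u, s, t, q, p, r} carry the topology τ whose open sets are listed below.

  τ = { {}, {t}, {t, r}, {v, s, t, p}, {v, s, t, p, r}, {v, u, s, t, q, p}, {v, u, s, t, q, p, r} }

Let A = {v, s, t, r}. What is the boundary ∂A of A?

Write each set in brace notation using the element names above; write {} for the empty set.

{v, u, s, q, p}

opens ⊆ A: {}, {t}, {t, r}; union → int = {t, r}
complement {u, q, p}; its interior {}; cl(A) = X∖{} = {v, u, s, t, q, p, r}
boundary = {v, u, s, t, q, p, r} ∖ {t, r} = {v, u, s, q, p}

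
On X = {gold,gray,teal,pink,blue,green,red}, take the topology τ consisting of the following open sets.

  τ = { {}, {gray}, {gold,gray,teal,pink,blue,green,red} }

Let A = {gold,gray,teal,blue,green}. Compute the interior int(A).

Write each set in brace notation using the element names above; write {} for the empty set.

opens ⊆ A: {}, {gray}; union → int = {gray}

{gray}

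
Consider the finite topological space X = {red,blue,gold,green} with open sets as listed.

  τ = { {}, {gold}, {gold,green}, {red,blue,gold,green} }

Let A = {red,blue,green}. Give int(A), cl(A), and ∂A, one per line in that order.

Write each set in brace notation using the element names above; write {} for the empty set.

open subsets of A: {}; so int(A) = {}
closure: X∖int(X∖A) = X∖{gold} = {red,blue,green}
∂A = {red,blue,green} minus {} = {red,blue,green}

int(A) = {}
cl(A)  = {red,blue,green}
∂A     = {red,blue,green}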